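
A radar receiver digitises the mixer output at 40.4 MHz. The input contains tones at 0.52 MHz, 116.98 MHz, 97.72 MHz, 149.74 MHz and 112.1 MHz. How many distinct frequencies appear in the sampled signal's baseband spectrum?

fs/2 = 20.2 MHz.
0.52 MHz ≤ fs/2 = 20.2 MHz, passes unchanged.
116.98 MHz mod fs = 36.18 MHz.
36.18 MHz > fs/2 = 20.2 MHz, folds to fs − 36.18 MHz = 4.22 MHz.
97.72 MHz mod fs = 16.92 MHz.
16.92 MHz ≤ fs/2 = 20.2 MHz, appears at 16.92 MHz.
149.74 MHz mod fs = 28.54 MHz.
28.54 MHz > fs/2 = 20.2 MHz, folds to fs − 28.54 MHz = 11.86 MHz.
112.1 MHz mod fs = 31.3 MHz.
31.3 MHz > fs/2 = 20.2 MHz, folds to fs − 31.3 MHz = 9.1 MHz.
Distinct values: {0.52 MHz, 4.22 MHz, 9.1 MHz, 11.86 MHz, 16.92 MHz} → 5.

5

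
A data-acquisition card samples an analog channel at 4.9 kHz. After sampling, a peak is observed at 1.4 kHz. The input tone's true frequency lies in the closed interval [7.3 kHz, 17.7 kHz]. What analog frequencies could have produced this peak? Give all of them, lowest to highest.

8.4 kHz, 11.2 kHz, 13.3 kHz, 16.1 kHz

Frequencies that alias to 1.4 kHz are k·fs ± 1.4 kHz for integer k ≥ 0.
k=0: 1.4 kHz.
k=1: 3.5 kHz, 6.3 kHz.
k=2: 8.4 kHz, 11.2 kHz.
k=3: 13.3 kHz, 16.1 kHz.
k=4: 18.2 kHz, 21 kHz.
Within [7.3 kHz, 17.7 kHz]: 8.4 kHz, 11.2 kHz, 13.3 kHz, 16.1 kHz.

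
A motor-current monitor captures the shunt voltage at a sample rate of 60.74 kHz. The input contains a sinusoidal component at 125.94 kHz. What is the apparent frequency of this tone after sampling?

4.46 kHz

125.94 kHz mod fs = 4.46 kHz.
4.46 kHz ≤ fs/2 = 30.37 kHz, appears at 4.46 kHz.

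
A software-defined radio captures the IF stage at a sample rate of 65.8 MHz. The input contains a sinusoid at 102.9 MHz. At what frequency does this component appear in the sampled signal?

28.7 MHz

102.9 MHz mod fs = 37.1 MHz.
37.1 MHz > fs/2 = 32.9 MHz, folds to fs − 37.1 MHz = 28.7 MHz.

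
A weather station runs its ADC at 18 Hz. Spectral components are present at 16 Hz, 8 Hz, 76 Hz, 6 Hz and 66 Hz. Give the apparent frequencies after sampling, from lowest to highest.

fs/2 = 9 Hz.
16 Hz > fs/2 = 9 Hz, folds to fs − 16 Hz = 2 Hz.
8 Hz ≤ fs/2 = 9 Hz, passes unchanged.
76 Hz mod fs = 4 Hz.
4 Hz ≤ fs/2 = 9 Hz, appears at 4 Hz.
6 Hz ≤ fs/2 = 9 Hz, passes unchanged.
66 Hz mod fs = 12 Hz.
12 Hz > fs/2 = 9 Hz, folds to fs − 12 Hz = 6 Hz.
Distinct values: {2 Hz, 4 Hz, 6 Hz, 8 Hz}.

2 Hz, 4 Hz, 6 Hz, 8 Hz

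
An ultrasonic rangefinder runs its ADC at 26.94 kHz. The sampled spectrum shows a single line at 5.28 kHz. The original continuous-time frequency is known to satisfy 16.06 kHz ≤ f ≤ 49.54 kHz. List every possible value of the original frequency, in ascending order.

21.66 kHz, 32.22 kHz, 48.6 kHz

Frequencies that alias to 5.28 kHz are k·fs ± 5.28 kHz for integer k ≥ 0.
k=0: 5.28 kHz.
k=1: 21.66 kHz, 32.22 kHz.
k=2: 48.6 kHz, 59.16 kHz.
k=3: 75.54 kHz, 86.1 kHz.
Within [16.06 kHz, 49.54 kHz]: 21.66 kHz, 32.22 kHz, 48.6 kHz.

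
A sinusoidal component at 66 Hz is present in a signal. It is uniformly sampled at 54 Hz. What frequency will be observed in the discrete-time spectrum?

66 Hz mod fs = 12 Hz.
12 Hz ≤ fs/2 = 27 Hz, appears at 12 Hz.

12 Hz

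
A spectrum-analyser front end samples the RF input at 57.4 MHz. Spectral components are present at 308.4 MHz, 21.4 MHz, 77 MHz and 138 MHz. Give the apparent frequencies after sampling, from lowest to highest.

19.6 MHz, 21.4 MHz, 23.2 MHz

fs/2 = 28.7 MHz.
308.4 MHz mod fs = 21.4 MHz.
21.4 MHz ≤ fs/2 = 28.7 MHz, appears at 21.4 MHz.
21.4 MHz ≤ fs/2 = 28.7 MHz, passes unchanged.
77 MHz mod fs = 19.6 MHz.
19.6 MHz ≤ fs/2 = 28.7 MHz, appears at 19.6 MHz.
138 MHz mod fs = 23.2 MHz.
23.2 MHz ≤ fs/2 = 28.7 MHz, appears at 23.2 MHz.
Distinct values: {19.6 MHz, 21.4 MHz, 23.2 MHz}.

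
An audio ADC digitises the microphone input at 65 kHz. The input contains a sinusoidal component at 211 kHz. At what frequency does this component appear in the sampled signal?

16 kHz

211 kHz mod fs = 16 kHz.
16 kHz ≤ fs/2 = 32.5 kHz, appears at 16 kHz.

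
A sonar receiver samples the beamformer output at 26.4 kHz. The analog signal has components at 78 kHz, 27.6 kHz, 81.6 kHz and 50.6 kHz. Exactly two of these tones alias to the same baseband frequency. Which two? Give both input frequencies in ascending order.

fs/2 = 13.2 kHz.
78 kHz mod fs = 25.2 kHz.
25.2 kHz > fs/2 = 13.2 kHz, folds to fs − 25.2 kHz = 1.2 kHz.
27.6 kHz mod fs = 1.2 kHz.
1.2 kHz ≤ fs/2 = 13.2 kHz, appears at 1.2 kHz.
81.6 kHz mod fs = 2.4 kHz.
2.4 kHz ≤ fs/2 = 13.2 kHz, appears at 2.4 kHz.
50.6 kHz mod fs = 24.2 kHz.
24.2 kHz > fs/2 = 13.2 kHz, folds to fs − 24.2 kHz = 2.2 kHz.
27.6 kHz and 78 kHz both map to 1.2 kHz.

27.6 kHz, 78 kHz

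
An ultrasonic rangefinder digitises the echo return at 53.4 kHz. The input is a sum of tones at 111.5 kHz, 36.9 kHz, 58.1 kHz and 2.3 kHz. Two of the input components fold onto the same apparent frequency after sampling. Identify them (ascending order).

58.1 kHz, 111.5 kHz

fs/2 = 26.7 kHz.
111.5 kHz mod fs = 4.7 kHz.
4.7 kHz ≤ fs/2 = 26.7 kHz, appears at 4.7 kHz.
36.9 kHz > fs/2 = 26.7 kHz, folds to fs − 36.9 kHz = 16.5 kHz.
58.1 kHz mod fs = 4.7 kHz.
4.7 kHz ≤ fs/2 = 26.7 kHz, appears at 4.7 kHz.
2.3 kHz ≤ fs/2 = 26.7 kHz, passes unchanged.
58.1 kHz and 111.5 kHz both map to 4.7 kHz.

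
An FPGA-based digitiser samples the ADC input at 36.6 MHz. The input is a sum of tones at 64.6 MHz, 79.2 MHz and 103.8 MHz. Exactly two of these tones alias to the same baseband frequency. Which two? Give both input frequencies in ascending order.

79.2 MHz, 103.8 MHz

fs/2 = 18.3 MHz.
64.6 MHz mod fs = 28 MHz.
28 MHz > fs/2 = 18.3 MHz, folds to fs − 28 MHz = 8.6 MHz.
79.2 MHz mod fs = 6 MHz.
6 MHz ≤ fs/2 = 18.3 MHz, appears at 6 MHz.
103.8 MHz mod fs = 30.6 MHz.
30.6 MHz > fs/2 = 18.3 MHz, folds to fs − 30.6 MHz = 6 MHz.
79.2 MHz and 103.8 MHz both map to 6 MHz.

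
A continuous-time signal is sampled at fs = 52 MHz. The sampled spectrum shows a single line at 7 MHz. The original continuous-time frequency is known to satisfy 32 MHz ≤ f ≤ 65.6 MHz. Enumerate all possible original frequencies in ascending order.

Frequencies that alias to 7 MHz are k·fs ± 7 MHz for integer k ≥ 0.
k=0: 7 MHz.
k=1: 45 MHz, 59 MHz.
k=2: 97 MHz, 111 MHz.
Within [32 MHz, 65.6 MHz]: 45 MHz, 59 MHz.

45 MHz, 59 MHz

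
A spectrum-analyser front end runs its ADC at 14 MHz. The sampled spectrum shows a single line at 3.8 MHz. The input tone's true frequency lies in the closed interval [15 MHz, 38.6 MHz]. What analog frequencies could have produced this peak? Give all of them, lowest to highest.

17.8 MHz, 24.2 MHz, 31.8 MHz, 38.2 MHz

Frequencies that alias to 3.8 MHz are k·fs ± 3.8 MHz for integer k ≥ 0.
k=0: 3.8 MHz.
k=1: 10.2 MHz, 17.8 MHz.
k=2: 24.2 MHz, 31.8 MHz.
k=3: 38.2 MHz, 45.8 MHz.
k=4: 52.2 MHz, 59.8 MHz.
Within [15 MHz, 38.6 MHz]: 17.8 MHz, 24.2 MHz, 31.8 MHz, 38.2 MHz.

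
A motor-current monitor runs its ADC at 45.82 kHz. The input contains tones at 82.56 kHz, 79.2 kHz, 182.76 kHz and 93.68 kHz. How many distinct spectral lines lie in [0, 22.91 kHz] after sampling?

fs/2 = 22.91 kHz.
82.56 kHz mod fs = 36.74 kHz.
36.74 kHz > fs/2 = 22.91 kHz, folds to fs − 36.74 kHz = 9.08 kHz.
79.2 kHz mod fs = 33.38 kHz.
33.38 kHz > fs/2 = 22.91 kHz, folds to fs − 33.38 kHz = 12.44 kHz.
182.76 kHz mod fs = 45.3 kHz.
45.3 kHz > fs/2 = 22.91 kHz, folds to fs − 45.3 kHz = 0.52 kHz.
93.68 kHz mod fs = 2.04 kHz.
2.04 kHz ≤ fs/2 = 22.91 kHz, appears at 2.04 kHz.
Distinct values: {0.52 kHz, 2.04 kHz, 9.08 kHz, 12.44 kHz} → 4.

4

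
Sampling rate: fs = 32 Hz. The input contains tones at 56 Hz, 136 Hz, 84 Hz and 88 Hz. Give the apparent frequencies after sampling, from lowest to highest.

8 Hz, 12 Hz

fs/2 = 16 Hz.
56 Hz mod fs = 24 Hz.
24 Hz > fs/2 = 16 Hz, folds to fs − 24 Hz = 8 Hz.
136 Hz mod fs = 8 Hz.
8 Hz ≤ fs/2 = 16 Hz, appears at 8 Hz.
84 Hz mod fs = 20 Hz.
20 Hz > fs/2 = 16 Hz, folds to fs − 20 Hz = 12 Hz.
88 Hz mod fs = 24 Hz.
24 Hz > fs/2 = 16 Hz, folds to fs − 24 Hz = 8 Hz.
Distinct values: {8 Hz, 12 Hz}.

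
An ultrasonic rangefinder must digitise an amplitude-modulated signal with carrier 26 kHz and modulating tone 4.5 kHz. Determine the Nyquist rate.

61 kHz

AM sidebands sit at fc ± fm = 21.5 kHz and 30.5 kHz.
Highest-frequency component: 30.5 kHz.
Nyquist rate = 2 × 30.5 kHz = 61 kHz.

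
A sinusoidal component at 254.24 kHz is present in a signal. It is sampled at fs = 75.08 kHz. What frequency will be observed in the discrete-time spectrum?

254.24 kHz mod fs = 29 kHz.
29 kHz ≤ fs/2 = 37.54 kHz, appears at 29 kHz.

29 kHz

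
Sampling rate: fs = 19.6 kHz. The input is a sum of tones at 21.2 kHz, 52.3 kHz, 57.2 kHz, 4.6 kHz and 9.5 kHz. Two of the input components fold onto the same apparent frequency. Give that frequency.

fs/2 = 9.8 kHz.
21.2 kHz mod fs = 1.6 kHz.
1.6 kHz ≤ fs/2 = 9.8 kHz, appears at 1.6 kHz.
52.3 kHz mod fs = 13.1 kHz.
13.1 kHz > fs/2 = 9.8 kHz, folds to fs − 13.1 kHz = 6.5 kHz.
57.2 kHz mod fs = 18 kHz.
18 kHz > fs/2 = 9.8 kHz, folds to fs − 18 kHz = 1.6 kHz.
4.6 kHz ≤ fs/2 = 9.8 kHz, passes unchanged.
9.5 kHz ≤ fs/2 = 9.8 kHz, passes unchanged.
21.2 kHz and 57.2 kHz both map to 1.6 kHz.

1.6 kHz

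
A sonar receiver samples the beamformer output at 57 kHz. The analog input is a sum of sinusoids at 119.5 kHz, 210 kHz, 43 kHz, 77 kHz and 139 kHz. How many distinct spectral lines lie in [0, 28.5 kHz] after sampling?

5

fs/2 = 28.5 kHz.
119.5 kHz mod fs = 5.5 kHz.
5.5 kHz ≤ fs/2 = 28.5 kHz, appears at 5.5 kHz.
210 kHz mod fs = 39 kHz.
39 kHz > fs/2 = 28.5 kHz, folds to fs − 39 kHz = 18 kHz.
43 kHz > fs/2 = 28.5 kHz, folds to fs − 43 kHz = 14 kHz.
77 kHz mod fs = 20 kHz.
20 kHz ≤ fs/2 = 28.5 kHz, appears at 20 kHz.
139 kHz mod fs = 25 kHz.
25 kHz ≤ fs/2 = 28.5 kHz, appears at 25 kHz.
Distinct values: {5.5 kHz, 14 kHz, 18 kHz, 20 kHz, 25 kHz} → 5.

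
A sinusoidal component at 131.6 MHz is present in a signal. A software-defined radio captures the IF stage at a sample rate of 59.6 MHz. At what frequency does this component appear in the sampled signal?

131.6 MHz mod fs = 12.4 MHz.
12.4 MHz ≤ fs/2 = 29.8 MHz, appears at 12.4 MHz.

12.4 MHz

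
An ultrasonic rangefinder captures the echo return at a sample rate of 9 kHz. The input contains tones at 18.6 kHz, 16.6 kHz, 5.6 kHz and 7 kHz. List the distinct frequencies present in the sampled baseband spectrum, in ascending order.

0.6 kHz, 1.4 kHz, 2 kHz, 3.4 kHz

fs/2 = 4.5 kHz.
18.6 kHz mod fs = 0.6 kHz.
0.6 kHz ≤ fs/2 = 4.5 kHz, appears at 0.6 kHz.
16.6 kHz mod fs = 7.6 kHz.
7.6 kHz > fs/2 = 4.5 kHz, folds to fs − 7.6 kHz = 1.4 kHz.
5.6 kHz > fs/2 = 4.5 kHz, folds to fs − 5.6 kHz = 3.4 kHz.
7 kHz > fs/2 = 4.5 kHz, folds to fs − 7 kHz = 2 kHz.
Distinct values: {0.6 kHz, 1.4 kHz, 2 kHz, 3.4 kHz}.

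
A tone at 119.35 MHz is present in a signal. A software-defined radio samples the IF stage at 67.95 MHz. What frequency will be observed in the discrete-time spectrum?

16.55 MHz

119.35 MHz mod fs = 51.4 MHz.
51.4 MHz > fs/2 = 33.975 MHz, folds to fs − 51.4 MHz = 16.55 MHz.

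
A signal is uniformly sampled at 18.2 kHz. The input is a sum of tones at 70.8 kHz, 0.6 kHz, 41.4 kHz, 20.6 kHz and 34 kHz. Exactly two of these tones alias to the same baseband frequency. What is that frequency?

fs/2 = 9.1 kHz.
70.8 kHz mod fs = 16.2 kHz.
16.2 kHz > fs/2 = 9.1 kHz, folds to fs − 16.2 kHz = 2 kHz.
0.6 kHz ≤ fs/2 = 9.1 kHz, passes unchanged.
41.4 kHz mod fs = 5 kHz.
5 kHz ≤ fs/2 = 9.1 kHz, appears at 5 kHz.
20.6 kHz mod fs = 2.4 kHz.
2.4 kHz ≤ fs/2 = 9.1 kHz, appears at 2.4 kHz.
34 kHz mod fs = 15.8 kHz.
15.8 kHz > fs/2 = 9.1 kHz, folds to fs − 15.8 kHz = 2.4 kHz.
20.6 kHz and 34 kHz both map to 2.4 kHz.

2.4 kHz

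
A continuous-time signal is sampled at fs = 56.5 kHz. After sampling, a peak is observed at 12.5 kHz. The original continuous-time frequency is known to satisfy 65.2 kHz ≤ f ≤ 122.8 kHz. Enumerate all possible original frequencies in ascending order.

Frequencies that alias to 12.5 kHz are k·fs ± 12.5 kHz for integer k ≥ 0.
k=0: 12.5 kHz.
k=1: 44 kHz, 69 kHz.
k=2: 100.5 kHz, 125.5 kHz.
k=3: 157 kHz, 182 kHz.
Within [65.2 kHz, 122.8 kHz]: 69 kHz, 100.5 kHz.

69 kHz, 100.5 kHz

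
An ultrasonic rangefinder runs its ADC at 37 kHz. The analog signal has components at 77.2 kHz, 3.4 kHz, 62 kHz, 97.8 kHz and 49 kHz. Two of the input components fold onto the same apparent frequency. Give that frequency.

fs/2 = 18.5 kHz.
77.2 kHz mod fs = 3.2 kHz.
3.2 kHz ≤ fs/2 = 18.5 kHz, appears at 3.2 kHz.
3.4 kHz ≤ fs/2 = 18.5 kHz, passes unchanged.
62 kHz mod fs = 25 kHz.
25 kHz > fs/2 = 18.5 kHz, folds to fs − 25 kHz = 12 kHz.
97.8 kHz mod fs = 23.8 kHz.
23.8 kHz > fs/2 = 18.5 kHz, folds to fs − 23.8 kHz = 13.2 kHz.
49 kHz mod fs = 12 kHz.
12 kHz ≤ fs/2 = 18.5 kHz, appears at 12 kHz.
49 kHz and 62 kHz both map to 12 kHz.

12 kHz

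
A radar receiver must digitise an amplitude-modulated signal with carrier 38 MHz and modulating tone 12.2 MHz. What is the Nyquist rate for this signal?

AM sidebands sit at fc ± fm = 25.8 MHz and 50.2 MHz.
Highest-frequency component: 50.2 MHz.
Nyquist rate = 2 × 50.2 MHz = 100.4 MHz.

100.4 MHz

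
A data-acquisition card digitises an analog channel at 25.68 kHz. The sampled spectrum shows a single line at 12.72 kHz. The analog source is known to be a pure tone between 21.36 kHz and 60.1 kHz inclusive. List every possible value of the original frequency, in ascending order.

Frequencies that alias to 12.72 kHz are k·fs ± 12.72 kHz for integer k ≥ 0.
k=0: 12.72 kHz.
k=1: 12.96 kHz, 38.4 kHz.
k=2: 38.64 kHz, 64.08 kHz.
k=3: 64.32 kHz, 89.76 kHz.
Within [21.36 kHz, 60.1 kHz]: 38.4 kHz, 38.64 kHz.

38.4 kHz, 38.64 kHz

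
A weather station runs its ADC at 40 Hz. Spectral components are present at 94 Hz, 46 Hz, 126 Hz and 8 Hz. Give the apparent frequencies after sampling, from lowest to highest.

fs/2 = 20 Hz.
94 Hz mod fs = 14 Hz.
14 Hz ≤ fs/2 = 20 Hz, appears at 14 Hz.
46 Hz mod fs = 6 Hz.
6 Hz ≤ fs/2 = 20 Hz, appears at 6 Hz.
126 Hz mod fs = 6 Hz.
6 Hz ≤ fs/2 = 20 Hz, appears at 6 Hz.
8 Hz ≤ fs/2 = 20 Hz, passes unchanged.
Distinct values: {6 Hz, 8 Hz, 14 Hz}.

6 Hz, 8 Hz, 14 Hz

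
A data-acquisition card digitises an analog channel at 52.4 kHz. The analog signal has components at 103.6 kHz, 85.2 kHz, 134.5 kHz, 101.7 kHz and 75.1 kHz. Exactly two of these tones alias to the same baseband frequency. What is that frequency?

22.7 kHz

fs/2 = 26.2 kHz.
103.6 kHz mod fs = 51.2 kHz.
51.2 kHz > fs/2 = 26.2 kHz, folds to fs − 51.2 kHz = 1.2 kHz.
85.2 kHz mod fs = 32.8 kHz.
32.8 kHz > fs/2 = 26.2 kHz, folds to fs − 32.8 kHz = 19.6 kHz.
134.5 kHz mod fs = 29.7 kHz.
29.7 kHz > fs/2 = 26.2 kHz, folds to fs − 29.7 kHz = 22.7 kHz.
101.7 kHz mod fs = 49.3 kHz.
49.3 kHz > fs/2 = 26.2 kHz, folds to fs − 49.3 kHz = 3.1 kHz.
75.1 kHz mod fs = 22.7 kHz.
22.7 kHz ≤ fs/2 = 26.2 kHz, appears at 22.7 kHz.
75.1 kHz and 134.5 kHz both map to 22.7 kHz.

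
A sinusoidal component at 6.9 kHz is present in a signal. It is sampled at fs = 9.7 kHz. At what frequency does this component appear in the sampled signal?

6.9 kHz > fs/2 = 4.85 kHz, folds to fs − 6.9 kHz = 2.8 kHz.

2.8 kHz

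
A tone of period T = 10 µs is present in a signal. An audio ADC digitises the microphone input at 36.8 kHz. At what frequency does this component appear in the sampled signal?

T = 10 µs → f = 1/T = 100 kHz.
100 kHz mod fs = 26.4 kHz.
26.4 kHz > fs/2 = 18.4 kHz, folds to fs − 26.4 kHz = 10.4 kHz.

10.4 kHz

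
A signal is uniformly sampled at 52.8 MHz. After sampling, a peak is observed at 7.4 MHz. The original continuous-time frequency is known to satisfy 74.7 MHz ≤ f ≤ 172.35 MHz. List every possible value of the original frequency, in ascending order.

98.2 MHz, 113 MHz, 151 MHz, 165.8 MHz

Frequencies that alias to 7.4 MHz are k·fs ± 7.4 MHz for integer k ≥ 0.
k=0: 7.4 MHz.
k=1: 45.4 MHz, 60.2 MHz.
k=2: 98.2 MHz, 113 MHz.
k=3: 151 MHz, 165.8 MHz.
k=4: 203.8 MHz, 218.6 MHz.
Within [74.7 MHz, 172.35 MHz]: 98.2 MHz, 113 MHz, 151 MHz, 165.8 MHz.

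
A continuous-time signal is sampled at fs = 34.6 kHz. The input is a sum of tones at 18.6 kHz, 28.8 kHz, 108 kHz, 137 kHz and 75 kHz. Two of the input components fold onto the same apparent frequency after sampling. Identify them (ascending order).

28.8 kHz, 75 kHz

fs/2 = 17.3 kHz.
18.6 kHz > fs/2 = 17.3 kHz, folds to fs − 18.6 kHz = 16 kHz.
28.8 kHz > fs/2 = 17.3 kHz, folds to fs − 28.8 kHz = 5.8 kHz.
108 kHz mod fs = 4.2 kHz.
4.2 kHz ≤ fs/2 = 17.3 kHz, appears at 4.2 kHz.
137 kHz mod fs = 33.2 kHz.
33.2 kHz > fs/2 = 17.3 kHz, folds to fs − 33.2 kHz = 1.4 kHz.
75 kHz mod fs = 5.8 kHz.
5.8 kHz ≤ fs/2 = 17.3 kHz, appears at 5.8 kHz.
28.8 kHz and 75 kHz both map to 5.8 kHz.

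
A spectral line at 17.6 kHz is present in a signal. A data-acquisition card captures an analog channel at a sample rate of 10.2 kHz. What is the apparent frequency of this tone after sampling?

2.8 kHz

17.6 kHz mod fs = 7.4 kHz.
7.4 kHz > fs/2 = 5.1 kHz, folds to fs − 7.4 kHz = 2.8 kHz.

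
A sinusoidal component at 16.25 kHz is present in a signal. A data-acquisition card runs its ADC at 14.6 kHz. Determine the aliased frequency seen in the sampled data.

16.25 kHz mod fs = 1.65 kHz.
1.65 kHz ≤ fs/2 = 7.3 kHz, appears at 1.65 kHz.

1.65 kHz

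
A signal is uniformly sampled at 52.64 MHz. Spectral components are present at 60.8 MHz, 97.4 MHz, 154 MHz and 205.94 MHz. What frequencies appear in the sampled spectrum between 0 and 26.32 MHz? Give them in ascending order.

fs/2 = 26.32 MHz.
60.8 MHz mod fs = 8.16 MHz.
8.16 MHz ≤ fs/2 = 26.32 MHz, appears at 8.16 MHz.
97.4 MHz mod fs = 44.76 MHz.
44.76 MHz > fs/2 = 26.32 MHz, folds to fs − 44.76 MHz = 7.88 MHz.
154 MHz mod fs = 48.72 MHz.
48.72 MHz > fs/2 = 26.32 MHz, folds to fs − 48.72 MHz = 3.92 MHz.
205.94 MHz mod fs = 48.02 MHz.
48.02 MHz > fs/2 = 26.32 MHz, folds to fs − 48.02 MHz = 4.62 MHz.
Distinct values: {3.92 MHz, 4.62 MHz, 7.88 MHz, 8.16 MHz}.

3.92 MHz, 4.62 MHz, 7.88 MHz, 8.16 MHz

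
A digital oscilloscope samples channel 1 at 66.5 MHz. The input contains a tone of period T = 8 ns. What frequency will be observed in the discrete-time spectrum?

T = 8 ns → f = 1/T = 125 MHz.
125 MHz mod fs = 58.5 MHz.
58.5 MHz > fs/2 = 33.25 MHz, folds to fs − 58.5 MHz = 8 MHz.

8 MHz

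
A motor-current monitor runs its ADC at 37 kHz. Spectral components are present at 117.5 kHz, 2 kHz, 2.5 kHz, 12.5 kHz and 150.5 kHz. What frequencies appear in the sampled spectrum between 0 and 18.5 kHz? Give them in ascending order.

2 kHz, 2.5 kHz, 6.5 kHz, 12.5 kHz

fs/2 = 18.5 kHz.
117.5 kHz mod fs = 6.5 kHz.
6.5 kHz ≤ fs/2 = 18.5 kHz, appears at 6.5 kHz.
2 kHz ≤ fs/2 = 18.5 kHz, passes unchanged.
2.5 kHz ≤ fs/2 = 18.5 kHz, passes unchanged.
12.5 kHz ≤ fs/2 = 18.5 kHz, passes unchanged.
150.5 kHz mod fs = 2.5 kHz.
2.5 kHz ≤ fs/2 = 18.5 kHz, appears at 2.5 kHz.
Distinct values: {2 kHz, 2.5 kHz, 6.5 kHz, 12.5 kHz}.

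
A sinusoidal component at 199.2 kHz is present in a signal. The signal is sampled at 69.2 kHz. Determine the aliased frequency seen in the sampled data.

8.4 kHz

199.2 kHz mod fs = 60.8 kHz.
60.8 kHz > fs/2 = 34.6 kHz, folds to fs − 60.8 kHz = 8.4 kHz.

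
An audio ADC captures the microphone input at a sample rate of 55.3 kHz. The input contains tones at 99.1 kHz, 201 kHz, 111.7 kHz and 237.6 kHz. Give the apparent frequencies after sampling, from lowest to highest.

fs/2 = 27.65 kHz.
99.1 kHz mod fs = 43.8 kHz.
43.8 kHz > fs/2 = 27.65 kHz, folds to fs − 43.8 kHz = 11.5 kHz.
201 kHz mod fs = 35.1 kHz.
35.1 kHz > fs/2 = 27.65 kHz, folds to fs − 35.1 kHz = 20.2 kHz.
111.7 kHz mod fs = 1.1 kHz.
1.1 kHz ≤ fs/2 = 27.65 kHz, appears at 1.1 kHz.
237.6 kHz mod fs = 16.4 kHz.
16.4 kHz ≤ fs/2 = 27.65 kHz, appears at 16.4 kHz.
Distinct values: {1.1 kHz, 11.5 kHz, 16.4 kHz, 20.2 kHz}.

1.1 kHz, 11.5 kHz, 16.4 kHz, 20.2 kHz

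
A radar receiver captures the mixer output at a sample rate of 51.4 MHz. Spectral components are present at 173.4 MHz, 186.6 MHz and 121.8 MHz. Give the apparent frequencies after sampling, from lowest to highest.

fs/2 = 25.7 MHz.
173.4 MHz mod fs = 19.2 MHz.
19.2 MHz ≤ fs/2 = 25.7 MHz, appears at 19.2 MHz.
186.6 MHz mod fs = 32.4 MHz.
32.4 MHz > fs/2 = 25.7 MHz, folds to fs − 32.4 MHz = 19 MHz.
121.8 MHz mod fs = 19 MHz.
19 MHz ≤ fs/2 = 25.7 MHz, appears at 19 MHz.
Distinct values: {19 MHz, 19.2 MHz}.

19 MHz, 19.2 MHz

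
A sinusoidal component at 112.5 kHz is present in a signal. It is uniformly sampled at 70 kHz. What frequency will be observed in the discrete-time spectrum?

112.5 kHz mod fs = 42.5 kHz.
42.5 kHz > fs/2 = 35 kHz, folds to fs − 42.5 kHz = 27.5 kHz.

27.5 kHz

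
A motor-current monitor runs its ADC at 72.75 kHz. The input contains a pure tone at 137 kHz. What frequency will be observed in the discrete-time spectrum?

8.5 kHz

137 kHz mod fs = 64.25 kHz.
64.25 kHz > fs/2 = 36.375 kHz, folds to fs − 64.25 kHz = 8.5 kHz.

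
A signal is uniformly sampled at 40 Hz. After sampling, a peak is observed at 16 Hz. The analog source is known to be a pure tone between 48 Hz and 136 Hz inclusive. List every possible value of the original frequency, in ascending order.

56 Hz, 64 Hz, 96 Hz, 104 Hz, 136 Hz

Frequencies that alias to 16 Hz are k·fs ± 16 Hz for integer k ≥ 0.
k=0: 16 Hz.
k=1: 24 Hz, 56 Hz.
k=2: 64 Hz, 96 Hz.
k=3: 104 Hz, 136 Hz.
k=4: 144 Hz, 176 Hz.
Within [48 Hz, 136 Hz]: 56 Hz, 64 Hz, 96 Hz, 104 Hz, 136 Hz.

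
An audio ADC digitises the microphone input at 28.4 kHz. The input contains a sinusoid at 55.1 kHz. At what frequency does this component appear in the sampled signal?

55.1 kHz mod fs = 26.7 kHz.
26.7 kHz > fs/2 = 14.2 kHz, folds to fs − 26.7 kHz = 1.7 kHz.

1.7 kHz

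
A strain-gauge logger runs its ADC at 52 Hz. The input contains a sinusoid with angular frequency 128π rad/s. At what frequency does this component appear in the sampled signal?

ω = 128π rad/s → f = ω/(2π) = 64 Hz.
64 Hz mod fs = 12 Hz.
12 Hz ≤ fs/2 = 26 Hz, appears at 12 Hz.

12 Hz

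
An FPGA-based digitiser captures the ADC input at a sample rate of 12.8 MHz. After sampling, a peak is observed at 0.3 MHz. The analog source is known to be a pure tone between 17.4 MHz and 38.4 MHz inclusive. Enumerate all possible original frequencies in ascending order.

25.3 MHz, 25.9 MHz, 38.1 MHz

Frequencies that alias to 0.3 MHz are k·fs ± 0.3 MHz for integer k ≥ 0.
k=0: 0.3 MHz.
k=1: 12.5 MHz, 13.1 MHz.
k=2: 25.3 MHz, 25.9 MHz.
k=3: 38.1 MHz, 38.7 MHz.
k=4: 50.9 MHz, 51.5 MHz.
Within [17.4 MHz, 38.4 MHz]: 25.3 MHz, 25.9 MHz, 38.1 MHz.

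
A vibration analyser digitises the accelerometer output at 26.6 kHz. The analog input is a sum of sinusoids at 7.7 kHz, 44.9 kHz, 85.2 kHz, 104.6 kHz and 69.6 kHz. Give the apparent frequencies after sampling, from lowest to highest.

1.8 kHz, 5.4 kHz, 7.7 kHz, 8.3 kHz, 10.2 kHz

fs/2 = 13.3 kHz.
7.7 kHz ≤ fs/2 = 13.3 kHz, passes unchanged.
44.9 kHz mod fs = 18.3 kHz.
18.3 kHz > fs/2 = 13.3 kHz, folds to fs − 18.3 kHz = 8.3 kHz.
85.2 kHz mod fs = 5.4 kHz.
5.4 kHz ≤ fs/2 = 13.3 kHz, appears at 5.4 kHz.
104.6 kHz mod fs = 24.8 kHz.
24.8 kHz > fs/2 = 13.3 kHz, folds to fs − 24.8 kHz = 1.8 kHz.
69.6 kHz mod fs = 16.4 kHz.
16.4 kHz > fs/2 = 13.3 kHz, folds to fs − 16.4 kHz = 10.2 kHz.
Distinct values: {1.8 kHz, 5.4 kHz, 7.7 kHz, 8.3 kHz, 10.2 kHz}.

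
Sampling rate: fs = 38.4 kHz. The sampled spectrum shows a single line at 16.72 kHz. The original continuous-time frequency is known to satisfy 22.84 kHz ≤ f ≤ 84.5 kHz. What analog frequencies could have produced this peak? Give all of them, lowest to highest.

Frequencies that alias to 16.72 kHz are k·fs ± 16.72 kHz for integer k ≥ 0.
k=0: 16.72 kHz.
k=1: 21.68 kHz, 55.12 kHz.
k=2: 60.08 kHz, 93.52 kHz.
k=3: 98.48 kHz, 131.92 kHz.
Within [22.84 kHz, 84.5 kHz]: 55.12 kHz, 60.08 kHz.

55.12 kHz, 60.08 kHz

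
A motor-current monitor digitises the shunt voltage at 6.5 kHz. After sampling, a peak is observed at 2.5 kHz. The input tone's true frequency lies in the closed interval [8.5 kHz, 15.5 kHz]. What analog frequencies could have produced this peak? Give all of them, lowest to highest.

9 kHz, 10.5 kHz, 15.5 kHz

Frequencies that alias to 2.5 kHz are k·fs ± 2.5 kHz for integer k ≥ 0.
k=0: 2.5 kHz.
k=1: 4 kHz, 9 kHz.
k=2: 10.5 kHz, 15.5 kHz.
k=3: 17 kHz, 22 kHz.
Within [8.5 kHz, 15.5 kHz]: 9 kHz, 10.5 kHz, 15.5 kHz.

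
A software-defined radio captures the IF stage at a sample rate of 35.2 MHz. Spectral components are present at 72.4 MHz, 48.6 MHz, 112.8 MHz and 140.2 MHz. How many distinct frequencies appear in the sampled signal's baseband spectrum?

fs/2 = 17.6 MHz.
72.4 MHz mod fs = 2 MHz.
2 MHz ≤ fs/2 = 17.6 MHz, appears at 2 MHz.
48.6 MHz mod fs = 13.4 MHz.
13.4 MHz ≤ fs/2 = 17.6 MHz, appears at 13.4 MHz.
112.8 MHz mod fs = 7.2 MHz.
7.2 MHz ≤ fs/2 = 17.6 MHz, appears at 7.2 MHz.
140.2 MHz mod fs = 34.6 MHz.
34.6 MHz > fs/2 = 17.6 MHz, folds to fs − 34.6 MHz = 0.6 MHz.
Distinct values: {0.6 MHz, 2 MHz, 7.2 MHz, 13.4 MHz} → 4.

4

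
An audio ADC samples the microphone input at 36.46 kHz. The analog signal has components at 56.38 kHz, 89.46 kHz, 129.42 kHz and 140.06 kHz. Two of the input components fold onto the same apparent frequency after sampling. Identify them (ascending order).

56.38 kHz, 89.46 kHz

fs/2 = 18.23 kHz.
56.38 kHz mod fs = 19.92 kHz.
19.92 kHz > fs/2 = 18.23 kHz, folds to fs − 19.92 kHz = 16.54 kHz.
89.46 kHz mod fs = 16.54 kHz.
16.54 kHz ≤ fs/2 = 18.23 kHz, appears at 16.54 kHz.
129.42 kHz mod fs = 20.04 kHz.
20.04 kHz > fs/2 = 18.23 kHz, folds to fs − 20.04 kHz = 16.42 kHz.
140.06 kHz mod fs = 30.68 kHz.
30.68 kHz > fs/2 = 18.23 kHz, folds to fs − 30.68 kHz = 5.78 kHz.
56.38 kHz and 89.46 kHz both map to 16.54 kHz.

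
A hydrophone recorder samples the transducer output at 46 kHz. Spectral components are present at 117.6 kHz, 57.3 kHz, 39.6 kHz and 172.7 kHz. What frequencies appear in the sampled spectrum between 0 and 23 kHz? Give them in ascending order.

fs/2 = 23 kHz.
117.6 kHz mod fs = 25.6 kHz.
25.6 kHz > fs/2 = 23 kHz, folds to fs − 25.6 kHz = 20.4 kHz.
57.3 kHz mod fs = 11.3 kHz.
11.3 kHz ≤ fs/2 = 23 kHz, appears at 11.3 kHz.
39.6 kHz > fs/2 = 23 kHz, folds to fs − 39.6 kHz = 6.4 kHz.
172.7 kHz mod fs = 34.7 kHz.
34.7 kHz > fs/2 = 23 kHz, folds to fs − 34.7 kHz = 11.3 kHz.
Distinct values: {6.4 kHz, 11.3 kHz, 20.4 kHz}.

6.4 kHz, 11.3 kHz, 20.4 kHz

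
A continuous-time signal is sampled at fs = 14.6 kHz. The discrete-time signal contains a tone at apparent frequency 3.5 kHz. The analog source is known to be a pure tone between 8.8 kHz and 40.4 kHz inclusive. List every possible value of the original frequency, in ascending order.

11.1 kHz, 18.1 kHz, 25.7 kHz, 32.7 kHz, 40.3 kHz

Frequencies that alias to 3.5 kHz are k·fs ± 3.5 kHz for integer k ≥ 0.
k=0: 3.5 kHz.
k=1: 11.1 kHz, 18.1 kHz.
k=2: 25.7 kHz, 32.7 kHz.
k=3: 40.3 kHz, 47.3 kHz.
k=4: 54.9 kHz, 61.9 kHz.
Within [8.8 kHz, 40.4 kHz]: 11.1 kHz, 18.1 kHz, 25.7 kHz, 32.7 kHz, 40.3 kHz.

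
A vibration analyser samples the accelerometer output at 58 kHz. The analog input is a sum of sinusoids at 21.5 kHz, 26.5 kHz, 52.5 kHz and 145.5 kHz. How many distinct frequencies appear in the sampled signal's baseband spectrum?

4

fs/2 = 29 kHz.
21.5 kHz ≤ fs/2 = 29 kHz, passes unchanged.
26.5 kHz ≤ fs/2 = 29 kHz, passes unchanged.
52.5 kHz > fs/2 = 29 kHz, folds to fs − 52.5 kHz = 5.5 kHz.
145.5 kHz mod fs = 29.5 kHz.
29.5 kHz > fs/2 = 29 kHz, folds to fs − 29.5 kHz = 28.5 kHz.
Distinct values: {5.5 kHz, 21.5 kHz, 26.5 kHz, 28.5 kHz} → 4.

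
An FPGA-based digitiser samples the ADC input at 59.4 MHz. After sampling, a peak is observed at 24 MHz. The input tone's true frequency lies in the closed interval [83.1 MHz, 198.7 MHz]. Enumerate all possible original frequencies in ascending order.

83.4 MHz, 94.8 MHz, 142.8 MHz, 154.2 MHz

Frequencies that alias to 24 MHz are k·fs ± 24 MHz for integer k ≥ 0.
k=0: 24 MHz.
k=1: 35.4 MHz, 83.4 MHz.
k=2: 94.8 MHz, 142.8 MHz.
k=3: 154.2 MHz, 202.2 MHz.
k=4: 213.6 MHz, 261.6 MHz.
Within [83.1 MHz, 198.7 MHz]: 83.4 MHz, 94.8 MHz, 142.8 MHz, 154.2 MHz.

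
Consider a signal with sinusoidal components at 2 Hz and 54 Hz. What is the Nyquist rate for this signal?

Highest-frequency component: 54 Hz.
Nyquist rate = 2 × 54 Hz = 108 Hz.

108 Hz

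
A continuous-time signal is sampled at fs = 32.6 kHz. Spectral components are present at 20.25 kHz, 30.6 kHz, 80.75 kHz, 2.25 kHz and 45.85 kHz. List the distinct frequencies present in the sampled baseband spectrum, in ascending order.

2 kHz, 2.25 kHz, 12.35 kHz, 13.25 kHz, 15.55 kHz

fs/2 = 16.3 kHz.
20.25 kHz > fs/2 = 16.3 kHz, folds to fs − 20.25 kHz = 12.35 kHz.
30.6 kHz > fs/2 = 16.3 kHz, folds to fs − 30.6 kHz = 2 kHz.
80.75 kHz mod fs = 15.55 kHz.
15.55 kHz ≤ fs/2 = 16.3 kHz, appears at 15.55 kHz.
2.25 kHz ≤ fs/2 = 16.3 kHz, passes unchanged.
45.85 kHz mod fs = 13.25 kHz.
13.25 kHz ≤ fs/2 = 16.3 kHz, appears at 13.25 kHz.
Distinct values: {2 kHz, 2.25 kHz, 12.35 kHz, 13.25 kHz, 15.55 kHz}.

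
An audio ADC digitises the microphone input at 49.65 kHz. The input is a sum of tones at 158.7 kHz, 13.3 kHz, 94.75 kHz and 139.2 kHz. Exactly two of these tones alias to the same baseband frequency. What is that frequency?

fs/2 = 24.825 kHz.
158.7 kHz mod fs = 9.75 kHz.
9.75 kHz ≤ fs/2 = 24.825 kHz, appears at 9.75 kHz.
13.3 kHz ≤ fs/2 = 24.825 kHz, passes unchanged.
94.75 kHz mod fs = 45.1 kHz.
45.1 kHz > fs/2 = 24.825 kHz, folds to fs − 45.1 kHz = 4.55 kHz.
139.2 kHz mod fs = 39.9 kHz.
39.9 kHz > fs/2 = 24.825 kHz, folds to fs − 39.9 kHz = 9.75 kHz.
139.2 kHz and 158.7 kHz both map to 9.75 kHz.

9.75 kHz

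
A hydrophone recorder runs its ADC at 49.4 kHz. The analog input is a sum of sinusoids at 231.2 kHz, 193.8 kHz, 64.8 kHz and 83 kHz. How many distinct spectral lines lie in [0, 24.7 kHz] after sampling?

3

fs/2 = 24.7 kHz.
231.2 kHz mod fs = 33.6 kHz.
33.6 kHz > fs/2 = 24.7 kHz, folds to fs − 33.6 kHz = 15.8 kHz.
193.8 kHz mod fs = 45.6 kHz.
45.6 kHz > fs/2 = 24.7 kHz, folds to fs − 45.6 kHz = 3.8 kHz.
64.8 kHz mod fs = 15.4 kHz.
15.4 kHz ≤ fs/2 = 24.7 kHz, appears at 15.4 kHz.
83 kHz mod fs = 33.6 kHz.
33.6 kHz > fs/2 = 24.7 kHz, folds to fs − 33.6 kHz = 15.8 kHz.
Distinct values: {3.8 kHz, 15.4 kHz, 15.8 kHz} → 3.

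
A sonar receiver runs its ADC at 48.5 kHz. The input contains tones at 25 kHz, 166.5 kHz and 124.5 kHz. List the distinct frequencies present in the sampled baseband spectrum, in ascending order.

21 kHz, 23.5 kHz

fs/2 = 24.25 kHz.
25 kHz > fs/2 = 24.25 kHz, folds to fs − 25 kHz = 23.5 kHz.
166.5 kHz mod fs = 21 kHz.
21 kHz ≤ fs/2 = 24.25 kHz, appears at 21 kHz.
124.5 kHz mod fs = 27.5 kHz.
27.5 kHz > fs/2 = 24.25 kHz, folds to fs − 27.5 kHz = 21 kHz.
Distinct values: {21 kHz, 23.5 kHz}.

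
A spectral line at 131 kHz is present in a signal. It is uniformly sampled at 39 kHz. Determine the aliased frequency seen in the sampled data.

14 kHz

131 kHz mod fs = 14 kHz.
14 kHz ≤ fs/2 = 19.5 kHz, appears at 14 kHz.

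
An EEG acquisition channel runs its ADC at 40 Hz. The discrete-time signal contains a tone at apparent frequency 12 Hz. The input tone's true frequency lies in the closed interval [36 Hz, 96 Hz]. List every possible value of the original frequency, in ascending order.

Frequencies that alias to 12 Hz are k·fs ± 12 Hz for integer k ≥ 0.
k=0: 12 Hz.
k=1: 28 Hz, 52 Hz.
k=2: 68 Hz, 92 Hz.
k=3: 108 Hz, 132 Hz.
Within [36 Hz, 96 Hz]: 52 Hz, 68 Hz, 92 Hz.

52 Hz, 68 Hz, 92 Hz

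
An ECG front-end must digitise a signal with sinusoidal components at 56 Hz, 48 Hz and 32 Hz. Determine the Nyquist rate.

112 Hz

Highest-frequency component: 56 Hz.
Nyquist rate = 2 × 56 Hz = 112 Hz.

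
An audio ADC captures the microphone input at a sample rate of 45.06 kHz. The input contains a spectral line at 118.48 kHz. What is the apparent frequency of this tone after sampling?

118.48 kHz mod fs = 28.36 kHz.
28.36 kHz > fs/2 = 22.53 kHz, folds to fs − 28.36 kHz = 16.7 kHz.

16.7 kHz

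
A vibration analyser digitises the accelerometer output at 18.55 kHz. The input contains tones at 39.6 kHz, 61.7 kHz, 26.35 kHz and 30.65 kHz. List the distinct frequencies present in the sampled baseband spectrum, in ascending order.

2.5 kHz, 6.05 kHz, 6.45 kHz, 7.8 kHz

fs/2 = 9.275 kHz.
39.6 kHz mod fs = 2.5 kHz.
2.5 kHz ≤ fs/2 = 9.275 kHz, appears at 2.5 kHz.
61.7 kHz mod fs = 6.05 kHz.
6.05 kHz ≤ fs/2 = 9.275 kHz, appears at 6.05 kHz.
26.35 kHz mod fs = 7.8 kHz.
7.8 kHz ≤ fs/2 = 9.275 kHz, appears at 7.8 kHz.
30.65 kHz mod fs = 12.1 kHz.
12.1 kHz > fs/2 = 9.275 kHz, folds to fs − 12.1 kHz = 6.45 kHz.
Distinct values: {2.5 kHz, 6.05 kHz, 6.45 kHz, 7.8 kHz}.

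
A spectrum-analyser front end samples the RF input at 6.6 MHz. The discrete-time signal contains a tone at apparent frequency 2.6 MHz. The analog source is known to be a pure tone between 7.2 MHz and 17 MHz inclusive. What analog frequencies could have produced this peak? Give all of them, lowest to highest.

Frequencies that alias to 2.6 MHz are k·fs ± 2.6 MHz for integer k ≥ 0.
k=0: 2.6 MHz.
k=1: 4 MHz, 9.2 MHz.
k=2: 10.6 MHz, 15.8 MHz.
k=3: 17.2 MHz, 22.4 MHz.
Within [7.2 MHz, 17 MHz]: 9.2 MHz, 10.6 MHz, 15.8 MHz.

9.2 MHz, 10.6 MHz, 15.8 MHz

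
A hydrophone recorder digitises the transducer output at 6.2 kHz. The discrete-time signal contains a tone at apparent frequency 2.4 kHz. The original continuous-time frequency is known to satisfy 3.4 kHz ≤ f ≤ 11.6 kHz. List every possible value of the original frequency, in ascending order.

3.8 kHz, 8.6 kHz, 10 kHz

Frequencies that alias to 2.4 kHz are k·fs ± 2.4 kHz for integer k ≥ 0.
k=0: 2.4 kHz.
k=1: 3.8 kHz, 8.6 kHz.
k=2: 10 kHz, 14.8 kHz.
k=3: 16.2 kHz, 21 kHz.
Within [3.4 kHz, 11.6 kHz]: 3.8 kHz, 8.6 kHz, 10 kHz.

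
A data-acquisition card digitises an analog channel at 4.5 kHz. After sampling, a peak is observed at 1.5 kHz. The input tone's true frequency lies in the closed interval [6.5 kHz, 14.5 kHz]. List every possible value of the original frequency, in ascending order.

7.5 kHz, 10.5 kHz, 12 kHz

Frequencies that alias to 1.5 kHz are k·fs ± 1.5 kHz for integer k ≥ 0.
k=0: 1.5 kHz.
k=1: 3 kHz, 6 kHz.
k=2: 7.5 kHz, 10.5 kHz.
k=3: 12 kHz, 15 kHz.
k=4: 16.5 kHz, 19.5 kHz.
Within [6.5 kHz, 14.5 kHz]: 7.5 kHz, 10.5 kHz, 12 kHz.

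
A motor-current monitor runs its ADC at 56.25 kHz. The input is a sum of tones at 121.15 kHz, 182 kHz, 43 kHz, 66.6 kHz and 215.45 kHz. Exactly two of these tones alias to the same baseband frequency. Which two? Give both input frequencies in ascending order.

fs/2 = 28.125 kHz.
121.15 kHz mod fs = 8.65 kHz.
8.65 kHz ≤ fs/2 = 28.125 kHz, appears at 8.65 kHz.
182 kHz mod fs = 13.25 kHz.
13.25 kHz ≤ fs/2 = 28.125 kHz, appears at 13.25 kHz.
43 kHz > fs/2 = 28.125 kHz, folds to fs − 43 kHz = 13.25 kHz.
66.6 kHz mod fs = 10.35 kHz.
10.35 kHz ≤ fs/2 = 28.125 kHz, appears at 10.35 kHz.
215.45 kHz mod fs = 46.7 kHz.
46.7 kHz > fs/2 = 28.125 kHz, folds to fs − 46.7 kHz = 9.55 kHz.
43 kHz and 182 kHz both map to 13.25 kHz.

43 kHz, 182 kHz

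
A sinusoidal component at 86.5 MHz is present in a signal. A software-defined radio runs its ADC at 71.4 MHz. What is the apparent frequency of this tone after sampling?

86.5 MHz mod fs = 15.1 MHz.
15.1 MHz ≤ fs/2 = 35.7 MHz, appears at 15.1 MHz.

15.1 MHz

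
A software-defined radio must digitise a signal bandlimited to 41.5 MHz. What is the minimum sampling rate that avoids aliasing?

83 MHz

Nyquist rate = 2 × 41.5 MHz = 83 MHz.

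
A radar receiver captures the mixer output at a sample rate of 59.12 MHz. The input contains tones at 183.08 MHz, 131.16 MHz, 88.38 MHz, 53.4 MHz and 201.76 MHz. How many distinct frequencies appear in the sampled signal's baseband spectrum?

4

fs/2 = 29.56 MHz.
183.08 MHz mod fs = 5.72 MHz.
5.72 MHz ≤ fs/2 = 29.56 MHz, appears at 5.72 MHz.
131.16 MHz mod fs = 12.92 MHz.
12.92 MHz ≤ fs/2 = 29.56 MHz, appears at 12.92 MHz.
88.38 MHz mod fs = 29.26 MHz.
29.26 MHz ≤ fs/2 = 29.56 MHz, appears at 29.26 MHz.
53.4 MHz > fs/2 = 29.56 MHz, folds to fs − 53.4 MHz = 5.72 MHz.
201.76 MHz mod fs = 24.4 MHz.
24.4 MHz ≤ fs/2 = 29.56 MHz, appears at 24.4 MHz.
Distinct values: {5.72 MHz, 12.92 MHz, 24.4 MHz, 29.26 MHz} → 4.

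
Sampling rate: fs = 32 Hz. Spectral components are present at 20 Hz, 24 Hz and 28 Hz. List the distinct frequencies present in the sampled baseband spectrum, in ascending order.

fs/2 = 16 Hz.
20 Hz > fs/2 = 16 Hz, folds to fs − 20 Hz = 12 Hz.
24 Hz > fs/2 = 16 Hz, folds to fs − 24 Hz = 8 Hz.
28 Hz > fs/2 = 16 Hz, folds to fs − 28 Hz = 4 Hz.
Distinct values: {4 Hz, 8 Hz, 12 Hz}.

4 Hz, 8 Hz, 12 Hz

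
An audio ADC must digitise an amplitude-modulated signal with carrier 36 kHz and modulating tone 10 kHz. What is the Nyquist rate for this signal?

92 kHz

AM sidebands sit at fc ± fm = 26 kHz and 46 kHz.
Highest-frequency component: 46 kHz.
Nyquist rate = 2 × 46 kHz = 92 kHz.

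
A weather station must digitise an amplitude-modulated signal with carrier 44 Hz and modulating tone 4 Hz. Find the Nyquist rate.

96 Hz

AM sidebands sit at fc ± fm = 40 Hz and 48 Hz.
Highest-frequency component: 48 Hz.
Nyquist rate = 2 × 48 Hz = 96 Hz.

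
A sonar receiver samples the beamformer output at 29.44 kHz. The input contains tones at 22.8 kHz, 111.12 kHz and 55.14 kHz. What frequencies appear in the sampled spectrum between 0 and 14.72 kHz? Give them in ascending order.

fs/2 = 14.72 kHz.
22.8 kHz > fs/2 = 14.72 kHz, folds to fs − 22.8 kHz = 6.64 kHz.
111.12 kHz mod fs = 22.8 kHz.
22.8 kHz > fs/2 = 14.72 kHz, folds to fs − 22.8 kHz = 6.64 kHz.
55.14 kHz mod fs = 25.7 kHz.
25.7 kHz > fs/2 = 14.72 kHz, folds to fs − 25.7 kHz = 3.74 kHz.
Distinct values: {3.74 kHz, 6.64 kHz}.

3.74 kHz, 6.64 kHz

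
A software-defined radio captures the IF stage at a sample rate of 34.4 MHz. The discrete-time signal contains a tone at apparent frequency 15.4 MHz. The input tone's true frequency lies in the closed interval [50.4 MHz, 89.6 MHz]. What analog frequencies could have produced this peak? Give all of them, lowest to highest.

Frequencies that alias to 15.4 MHz are k·fs ± 15.4 MHz for integer k ≥ 0.
k=0: 15.4 MHz.
k=1: 19 MHz, 49.8 MHz.
k=2: 53.4 MHz, 84.2 MHz.
k=3: 87.8 MHz, 118.6 MHz.
k=4: 122.2 MHz, 153 MHz.
Within [50.4 MHz, 89.6 MHz]: 53.4 MHz, 84.2 MHz, 87.8 MHz.

53.4 MHz, 84.2 MHz, 87.8 MHz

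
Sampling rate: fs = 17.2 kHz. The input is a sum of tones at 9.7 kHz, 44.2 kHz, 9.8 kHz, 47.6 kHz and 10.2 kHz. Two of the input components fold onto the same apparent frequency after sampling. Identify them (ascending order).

fs/2 = 8.6 kHz.
9.7 kHz > fs/2 = 8.6 kHz, folds to fs − 9.7 kHz = 7.5 kHz.
44.2 kHz mod fs = 9.8 kHz.
9.8 kHz > fs/2 = 8.6 kHz, folds to fs − 9.8 kHz = 7.4 kHz.
9.8 kHz > fs/2 = 8.6 kHz, folds to fs − 9.8 kHz = 7.4 kHz.
47.6 kHz mod fs = 13.2 kHz.
13.2 kHz > fs/2 = 8.6 kHz, folds to fs − 13.2 kHz = 4 kHz.
10.2 kHz > fs/2 = 8.6 kHz, folds to fs − 10.2 kHz = 7 kHz.
9.8 kHz and 44.2 kHz both map to 7.4 kHz.

9.8 kHz, 44.2 kHz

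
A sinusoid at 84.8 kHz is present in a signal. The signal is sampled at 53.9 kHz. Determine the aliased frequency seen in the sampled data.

84.8 kHz mod fs = 30.9 kHz.
30.9 kHz > fs/2 = 26.95 kHz, folds to fs − 30.9 kHz = 23 kHz.

23 kHz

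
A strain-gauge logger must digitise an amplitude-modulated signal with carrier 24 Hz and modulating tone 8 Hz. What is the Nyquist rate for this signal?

AM sidebands sit at fc ± fm = 16 Hz and 32 Hz.
Highest-frequency component: 32 Hz.
Nyquist rate = 2 × 32 Hz = 64 Hz.

64 Hz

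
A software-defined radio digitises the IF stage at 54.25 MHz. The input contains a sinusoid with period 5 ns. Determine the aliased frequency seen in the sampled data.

T = 5 ns → f = 1/T = 200 MHz.
200 MHz mod fs = 37.25 MHz.
37.25 MHz > fs/2 = 27.125 MHz, folds to fs − 37.25 MHz = 17 MHz.

17 MHz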